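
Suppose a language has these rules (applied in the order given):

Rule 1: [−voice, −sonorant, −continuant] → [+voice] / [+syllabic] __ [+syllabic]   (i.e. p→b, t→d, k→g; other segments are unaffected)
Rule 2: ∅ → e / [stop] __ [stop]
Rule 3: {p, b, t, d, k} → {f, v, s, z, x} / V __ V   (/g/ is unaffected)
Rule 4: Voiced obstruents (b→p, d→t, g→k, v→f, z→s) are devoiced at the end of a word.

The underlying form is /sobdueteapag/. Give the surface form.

sovezuezeavak

Rule 1 (intervocalic voicing): /t/ is a voiceless stop between vowels /e/ and /e/, so it voices to [d]. /p/ is a voiceless stop between vowels /a/ and /a/, so it voices to [b]. /sobdueteapag/ → sobduedeabag.
Rule 2 (stop-cluster e-epenthesis): /b/ and /d/ form a stop–stop cluster, so [e] is inserted between them. /sobduedeabag/ → sobeduedeabag.
Rule 3 (intervocalic spirantization): /b/ is a stop between vowels /o/ and /e/, so it spirantizes to the fricative [v]. /d/ is a stop between vowels /e/ and /u/, so it spirantizes to the fricative [z]. /d/ is a stop between vowels /e/ and /e/, so it spirantizes to the fricative [z]. /b/ is a stop between vowels /a/ and /a/, so it spirantizes to the fricative [v]. /sobeduedeabag/ → sovezuezeavag.
Rule 4 (final devoicing): /g/ is a voiced obstruent in word-final position, so it devoices to [k]. /sovezuezeavag/ → sovezuezeavak.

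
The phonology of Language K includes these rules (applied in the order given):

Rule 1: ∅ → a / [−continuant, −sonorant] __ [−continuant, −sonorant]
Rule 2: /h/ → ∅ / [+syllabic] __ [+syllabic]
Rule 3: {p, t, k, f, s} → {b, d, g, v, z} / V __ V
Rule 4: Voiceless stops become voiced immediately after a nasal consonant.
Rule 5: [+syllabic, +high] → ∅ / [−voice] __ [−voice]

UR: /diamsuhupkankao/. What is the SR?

diamsuubagangao

Rule 1 (stop-cluster a-epenthesis): /p/ and /k/ form a stop–stop cluster, so [a] is inserted between them. /diamsuhupkankao/ → diamsuhupakankao.
Rule 2 (intervocalic h-deletion): /h/ occurs between vowels /u/ and /u/, so it deletes. /diamsuhupakankao/ → diamsuupakankao.
Rule 3 (intervocalic voicing): /p/ is a voiceless obstruent between vowels /u/ and /a/, so it voices to [b]. /k/ is a voiceless obstruent between vowels /a/ and /a/, so it voices to [g]. /diamsuupakankao/ → diamsuubagankao.
Rule 4 (post-nasal voicing): /k/ is a voiceless stop immediately after the nasal /n/, so it voices to [g]. /diamsuubagankao/ → diamsuubagangao.
Rule 5 (high vowel syncope): no segment meets the environment; /diamsuubagangao/ is unchanged.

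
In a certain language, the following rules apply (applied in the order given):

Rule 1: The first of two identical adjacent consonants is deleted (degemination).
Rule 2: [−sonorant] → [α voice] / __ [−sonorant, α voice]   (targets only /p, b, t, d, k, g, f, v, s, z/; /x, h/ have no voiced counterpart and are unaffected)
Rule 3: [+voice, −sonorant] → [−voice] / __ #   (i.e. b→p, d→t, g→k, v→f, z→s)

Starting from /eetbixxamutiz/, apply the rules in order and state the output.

Rule 1 (degemination): /xx/ is a geminate; the first /x/ deletes. /eetbixxamutiz/ → eetbixamutiz.
Rule 2 (regressive voicing assimilation): /t/ precedes the voiced obstruent /b/, so it voices to [d] by assimilation. /eetbixamutiz/ → eedbixamutiz.
Rule 3 (final devoicing): /z/ is a voiced obstruent in word-final position, so it devoices to [s]. /eedbixamutiz/ → eedbixamutis.

eedbixamutis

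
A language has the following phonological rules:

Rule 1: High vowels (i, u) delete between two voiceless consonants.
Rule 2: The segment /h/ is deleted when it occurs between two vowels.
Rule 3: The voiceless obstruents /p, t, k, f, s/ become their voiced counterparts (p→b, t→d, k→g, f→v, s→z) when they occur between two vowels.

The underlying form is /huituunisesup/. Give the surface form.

Rule 1 (high vowel syncope): /u/ is a high vowel flanked by voiceless consonants /s/ and /p/, so it deletes. /huituunisesup/ → huituunisesp.
Rule 2 (intervocalic h-deletion): no segment meets the environment; /huituunisesp/ is unchanged.
Rule 3 (intervocalic voicing): /t/ is a voiceless obstruent between vowels /i/ and /u/, so it voices to [d]. /s/ is a voiceless obstruent between vowels /i/ and /e/, so it voices to [z]. /huituunisesp/ → huiduunizesp.

huiduunizesp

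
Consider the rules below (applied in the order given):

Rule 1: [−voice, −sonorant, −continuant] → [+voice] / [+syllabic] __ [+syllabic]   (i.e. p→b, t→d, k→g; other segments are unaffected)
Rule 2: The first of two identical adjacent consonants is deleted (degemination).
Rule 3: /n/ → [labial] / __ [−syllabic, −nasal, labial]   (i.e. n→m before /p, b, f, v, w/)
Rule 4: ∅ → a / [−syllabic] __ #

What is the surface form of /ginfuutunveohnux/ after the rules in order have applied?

gimfuudumveohnuxa

Rule 1 (intervocalic voicing): /t/ is a voiceless stop between vowels /u/ and /u/, so it voices to [d]. /ginfuutunveohnux/ → ginfuudunveohnux.
Rule 2 (degemination): no segment meets the environment; /ginfuudunveohnux/ is unchanged.
Rule 3 (nasal place assimilation): /n/ precedes the labial consonant /f/, so it assimilates in place to [m]. /n/ precedes the labial consonant /v/, so it assimilates in place to [m]. /ginfuudunveohnux/ → gimfuudumveohnux.
Rule 4 (final a-epenthesis): the form ends in the consonant /x/, so [a] is inserted word-finally. /gimfuudumveohnux/ → gimfuudumveohnuxa.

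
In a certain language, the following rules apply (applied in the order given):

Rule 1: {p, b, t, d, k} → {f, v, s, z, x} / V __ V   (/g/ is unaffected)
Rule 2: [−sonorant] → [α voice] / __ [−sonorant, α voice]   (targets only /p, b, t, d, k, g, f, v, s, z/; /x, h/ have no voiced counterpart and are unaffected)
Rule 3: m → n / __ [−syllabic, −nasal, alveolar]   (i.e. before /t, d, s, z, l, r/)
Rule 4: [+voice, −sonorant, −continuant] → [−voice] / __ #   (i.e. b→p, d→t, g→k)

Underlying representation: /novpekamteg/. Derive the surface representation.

nofpexantek

Rule 1 (intervocalic spirantization): /k/ is a stop between vowels /e/ and /a/, so it spirantizes to the fricative [x]. /novpekamteg/ → novpexamteg.
Rule 2 (regressive voicing assimilation): /v/ precedes the voiceless obstruent /p/, so it devoices to [f] by assimilation. /novpexamteg/ → nofpexamteg.
Rule 3 (nasal place assimilation): /m/ precedes the alveolar consonant /t/, so it assimilates in place to [n]. /nofpexamteg/ → nofpexanteg.
Rule 4 (final devoicing): /g/ is a voiced stop in word-final position, so it devoices to [k]. /nofpexanteg/ → nofpexantek.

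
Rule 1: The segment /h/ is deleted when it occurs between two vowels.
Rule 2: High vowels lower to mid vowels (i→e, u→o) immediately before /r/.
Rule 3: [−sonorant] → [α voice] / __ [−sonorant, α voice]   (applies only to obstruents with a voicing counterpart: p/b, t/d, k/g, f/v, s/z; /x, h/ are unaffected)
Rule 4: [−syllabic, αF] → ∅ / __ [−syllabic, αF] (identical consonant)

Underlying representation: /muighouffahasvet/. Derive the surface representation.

muikhoufaazvet

Rule 1 (intervocalic h-deletion): /h/ occurs between vowels /a/ and /a/, so it deletes. /muighouffahasvet/ → muighouffaasvet.
Rule 2 (pre-rhotic lowering): no segment meets the environment; /muighouffaasvet/ is unchanged.
Rule 3 (regressive voicing assimilation): /g/ precedes the voiceless obstruent /h/, so it devoices to [k] by assimilation. /s/ precedes the voiced obstruent /v/, so it voices to [z] by assimilation. /muighouffaasvet/ → muikhouffaazvet.
Rule 4 (degemination): /ff/ is a geminate; the first /f/ deletes. /muikhouffaazvet/ → muikhoufaazvet.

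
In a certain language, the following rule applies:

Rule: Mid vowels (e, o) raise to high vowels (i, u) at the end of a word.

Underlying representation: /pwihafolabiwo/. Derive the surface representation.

pwihafolabiwu

Scanning /pwihafolabiwo/: /o/ at position 7 is not in the conditioning environment; /o/ is a mid vowel in word-final position, so it raises to [u].
Result: [pwihafolabiwu].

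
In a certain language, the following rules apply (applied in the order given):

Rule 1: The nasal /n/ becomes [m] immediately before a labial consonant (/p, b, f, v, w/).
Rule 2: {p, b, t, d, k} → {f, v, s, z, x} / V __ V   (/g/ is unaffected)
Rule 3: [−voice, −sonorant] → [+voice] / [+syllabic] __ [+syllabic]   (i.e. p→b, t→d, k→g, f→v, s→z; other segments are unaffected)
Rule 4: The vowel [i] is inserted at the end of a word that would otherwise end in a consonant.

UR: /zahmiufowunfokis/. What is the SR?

zahmiuvowumfoxisi

Rule 1 (nasal place assimilation): /n/ precedes the labial consonant /f/, so it assimilates in place to [m]. /zahmiufowunfokis/ → zahmiufowumfokis.
Rule 2 (intervocalic spirantization): /k/ is a stop between vowels /o/ and /i/, so it spirantizes to the fricative [x]. /zahmiufowumfokis/ → zahmiufowumfoxis.
Rule 3 (intervocalic voicing): /f/ is a voiceless obstruent between vowels /u/ and /o/, so it voices to [v]. /zahmiufowumfoxis/ → zahmiuvowumfoxis.
Rule 4 (final i-epenthesis): the form ends in the consonant /s/, so [i] is inserted word-finally. /zahmiuvowumfoxis/ → zahmiuvowumfoxisi.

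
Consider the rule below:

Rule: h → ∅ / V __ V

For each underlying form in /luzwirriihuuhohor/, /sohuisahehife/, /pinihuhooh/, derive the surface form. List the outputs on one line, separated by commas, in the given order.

/luzwirriihuuhohor/: /h/ occurs between vowels /i/ and /u/, so it deletes. /h/ occurs between vowels /u/ and /o/, so it deletes. /h/ occurs between vowels /o/ and /o/, so it deletes. → [luzwirriiuuoor].
/sohuisahehife/: /h/ occurs between vowels /o/ and /u/, so it deletes. /h/ occurs between vowels /a/ and /e/, so it deletes. /h/ occurs between vowels /e/ and /i/, so it deletes. → [souisaeife].
/pinihuhooh/: /h/ occurs between vowels /i/ and /u/, so it deletes. /h/ occurs between vowels /u/ and /o/, so it deletes. → [piniuooh].

luzwirriiuuoor, souisaeife, piniuooh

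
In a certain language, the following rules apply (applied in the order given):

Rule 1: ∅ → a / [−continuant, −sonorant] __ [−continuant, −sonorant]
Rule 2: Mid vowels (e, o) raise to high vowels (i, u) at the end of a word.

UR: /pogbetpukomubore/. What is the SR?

Rule 1 (stop-cluster a-epenthesis): /g/ and /b/ form a stop–stop cluster, so [a] is inserted between them. /t/ and /p/ form a stop–stop cluster, so [a] is inserted between them. /pogbetpukomubore/ → pogabetapukomubore.
Rule 2 (final vowel raising): /e/ is a mid vowel in word-final position, so it raises to [i]. /pogabetapukomubore/ → pogabetapukomubori.

pogabetapukomubori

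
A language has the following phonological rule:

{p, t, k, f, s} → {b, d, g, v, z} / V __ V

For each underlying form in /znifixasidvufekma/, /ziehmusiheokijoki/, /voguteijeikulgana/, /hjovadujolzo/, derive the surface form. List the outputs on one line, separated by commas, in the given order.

/znifixasidvufekma/: /f/ is a voiceless obstruent between vowels /i/ and /i/, so it voices to [v]. /s/ is a voiceless obstruent between vowels /a/ and /i/, so it voices to [z]. /f/ is a voiceless obstruent between vowels /u/ and /e/, so it voices to [v]. → [znivixazidvuvekma].
/ziehmusiheokijoki/: /s/ is a voiceless obstruent between vowels /u/ and /i/, so it voices to [z]. /k/ is a voiceless obstruent between vowels /o/ and /i/, so it voices to [g]. /k/ is a voiceless obstruent between vowels /o/ and /i/, so it voices to [g]. → [ziehmuziheogijogi].
/voguteijeikulgana/: /t/ is a voiceless obstruent between vowels /u/ and /e/, so it voices to [d]. /k/ is a voiceless obstruent between vowels /i/ and /u/, so it voices to [g]. → [vogudeijeigulgana].
/hjovadujolzo/: the rule's environment is not met; surfaces unchanged as [hjovadujolzo].

znivixazidvuvekma, ziehmuziheogijogi, vogudeijeigulgana, hjovadujolzo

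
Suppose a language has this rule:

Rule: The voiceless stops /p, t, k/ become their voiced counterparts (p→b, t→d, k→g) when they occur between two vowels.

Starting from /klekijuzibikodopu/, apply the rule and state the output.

/k/ is a voiceless stop between vowels /e/ and /i/, so it voices to [g].
/k/ is a voiceless stop between vowels /i/ and /o/, so it voices to [g].
/p/ is a voiceless stop between vowels /o/ and /u/, so it voices to [b].
The other instance of /k/ does not occur in the required environment and remains unchanged.
Surface form: [klegijuzibigodobu].

klegijuzibigodobu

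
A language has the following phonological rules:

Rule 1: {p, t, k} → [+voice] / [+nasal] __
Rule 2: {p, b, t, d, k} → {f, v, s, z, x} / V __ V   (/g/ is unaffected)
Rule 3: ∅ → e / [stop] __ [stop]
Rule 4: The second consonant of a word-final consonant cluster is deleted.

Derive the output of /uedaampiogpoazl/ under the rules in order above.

Rule 1 (post-nasal voicing): /p/ is a voiceless stop immediately after the nasal /m/, so it voices to [b]. /uedaampiogpoazl/ → uedaambiogpoazl.
Rule 2 (intervocalic spirantization): /d/ is a stop between vowels /e/ and /a/, so it spirantizes to the fricative [z]. /uedaambiogpoazl/ → uezaambiogpoazl.
Rule 3 (stop-cluster e-epenthesis): /g/ and /p/ form a stop–stop cluster, so [e] is inserted between them. /uezaambiogpoazl/ → uezaambiogepoazl.
Rule 4 (final cluster simplification): /l/ is the second consonant of a word-final cluster /zl/, so it deletes. /uezaambiogepoazl/ → uezaambiogepoaz.

uezaambiogepoaz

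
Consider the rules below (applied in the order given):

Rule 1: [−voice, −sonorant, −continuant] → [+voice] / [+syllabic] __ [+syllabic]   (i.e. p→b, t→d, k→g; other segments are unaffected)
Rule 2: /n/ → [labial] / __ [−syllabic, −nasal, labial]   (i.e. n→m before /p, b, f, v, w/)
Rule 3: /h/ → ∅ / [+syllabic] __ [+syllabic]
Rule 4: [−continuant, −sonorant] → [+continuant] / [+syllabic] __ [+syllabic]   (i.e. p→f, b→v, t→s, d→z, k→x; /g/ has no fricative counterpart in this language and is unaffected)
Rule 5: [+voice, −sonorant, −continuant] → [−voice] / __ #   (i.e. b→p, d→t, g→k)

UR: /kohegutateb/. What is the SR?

koeguzazep

Rule 1 (intervocalic voicing): /t/ is a voiceless stop between vowels /u/ and /a/, so it voices to [d]. /t/ is a voiceless stop between vowels /a/ and /e/, so it voices to [d]. /kohegutateb/ → kohegudadeb.
Rule 2 (nasal place assimilation): no segment meets the environment; /kohegudadeb/ is unchanged.
Rule 3 (intervocalic h-deletion): /h/ occurs between vowels /o/ and /e/, so it deletes. /kohegudadeb/ → koegudadeb.
Rule 4 (intervocalic spirantization): /d/ is a stop between vowels /u/ and /a/, so it spirantizes to the fricative [z]. /d/ is a stop between vowels /a/ and /e/, so it spirantizes to the fricative [z]. /koegudadeb/ → koeguzazeb.
Rule 5 (final devoicing): /b/ is a voiced stop in word-final position, so it devoices to [p]. /koeguzazeb/ → koeguzazep.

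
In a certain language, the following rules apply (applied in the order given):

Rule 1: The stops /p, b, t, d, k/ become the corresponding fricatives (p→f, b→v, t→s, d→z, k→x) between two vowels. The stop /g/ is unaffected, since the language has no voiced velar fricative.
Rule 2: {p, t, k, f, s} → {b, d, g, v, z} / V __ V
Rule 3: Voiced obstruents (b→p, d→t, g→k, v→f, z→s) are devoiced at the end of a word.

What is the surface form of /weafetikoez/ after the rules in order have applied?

Rule 1 (intervocalic spirantization): /t/ is a stop between vowels /e/ and /i/, so it spirantizes to the fricative [s]. /k/ is a stop between vowels /i/ and /o/, so it spirantizes to the fricative [x]. /weafetikoez/ → weafesixoez.
Rule 2 (intervocalic voicing): /f/ is a voiceless obstruent between vowels /a/ and /e/, so it voices to [v]. /s/ is a voiceless obstruent between vowels /e/ and /i/, so it voices to [z]. /weafesixoez/ → weavezixoez.
Rule 3 (final devoicing): /z/ is a voiced obstruent in word-final position, so it devoices to [s]. /weavezixoez/ → weavezixoes.

weavezixoes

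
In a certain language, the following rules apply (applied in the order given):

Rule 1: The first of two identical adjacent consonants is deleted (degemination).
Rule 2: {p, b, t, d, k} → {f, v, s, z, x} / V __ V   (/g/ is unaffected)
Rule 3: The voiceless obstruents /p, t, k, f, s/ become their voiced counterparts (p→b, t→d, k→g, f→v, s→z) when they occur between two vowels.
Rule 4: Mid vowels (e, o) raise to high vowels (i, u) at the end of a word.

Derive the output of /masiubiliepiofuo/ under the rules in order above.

maziuvilieviovuu

Rule 1 (degemination): no segment meets the environment; /masiubiliepiofuo/ is unchanged.
Rule 2 (intervocalic spirantization): /b/ is a stop between vowels /u/ and /i/, so it spirantizes to the fricative [v]. /p/ is a stop between vowels /e/ and /i/, so it spirantizes to the fricative [f]. /masiubiliepiofuo/ → masiuviliefiofuo.
Rule 3 (intervocalic voicing): /s/ is a voiceless obstruent between vowels /a/ and /i/, so it voices to [z]. /f/ is a voiceless obstruent between vowels /e/ and /i/, so it voices to [v]. /f/ is a voiceless obstruent between vowels /o/ and /u/, so it voices to [v]. /masiuviliefiofuo/ → maziuvilieviovuo.
Rule 4 (final vowel raising): /o/ is a mid vowel in word-final position, so it raises to [u]. /maziuvilieviovuo/ → maziuvilieviovuu.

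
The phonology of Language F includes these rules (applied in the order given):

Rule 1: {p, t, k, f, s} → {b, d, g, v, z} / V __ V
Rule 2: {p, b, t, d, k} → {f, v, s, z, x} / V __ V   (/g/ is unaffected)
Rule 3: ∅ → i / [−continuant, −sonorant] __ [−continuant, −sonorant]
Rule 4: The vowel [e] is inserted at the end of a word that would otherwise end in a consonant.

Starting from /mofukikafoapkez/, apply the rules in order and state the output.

Rule 1 (intervocalic voicing): /f/ is a voiceless obstruent between vowels /o/ and /u/, so it voices to [v]. /k/ is a voiceless obstruent between vowels /u/ and /i/, so it voices to [g]. /k/ is a voiceless obstruent between vowels /i/ and /a/, so it voices to [g]. /f/ is a voiceless obstruent between vowels /a/ and /o/, so it voices to [v]. /mofukikafoapkez/ → movugigavoapkez.
Rule 2 (intervocalic spirantization): no segment meets the environment; /movugigavoapkez/ is unchanged.
Rule 3 (stop-cluster i-epenthesis): /p/ and /k/ form a stop–stop cluster, so [i] is inserted between them. /movugigavoapkez/ → movugigavoapikez.
Rule 4 (final e-epenthesis): the form ends in the consonant /z/, so [e] is inserted word-finally. /movugigavoapikez/ → movugigavoapikeze.

movugigavoapikeze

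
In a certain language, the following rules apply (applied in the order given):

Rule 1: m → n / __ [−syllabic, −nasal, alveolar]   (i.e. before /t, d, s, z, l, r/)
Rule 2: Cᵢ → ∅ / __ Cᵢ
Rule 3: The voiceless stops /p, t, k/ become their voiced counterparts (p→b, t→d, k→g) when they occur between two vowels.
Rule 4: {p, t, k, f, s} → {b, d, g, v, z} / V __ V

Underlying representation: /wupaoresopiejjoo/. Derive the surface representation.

Rule 1 (nasal place assimilation): no segment meets the environment; /wupaoresopiejjoo/ is unchanged.
Rule 2 (degemination): /jj/ is a geminate; the first /j/ deletes. /wupaoresopiejjoo/ → wupaoresopiejoo.
Rule 3 (intervocalic voicing): /p/ is a voiceless stop between vowels /u/ and /a/, so it voices to [b]. /p/ is a voiceless stop between vowels /o/ and /i/, so it voices to [b]. /wupaoresopiejoo/ → wubaoresobiejoo.
Rule 4 (intervocalic voicing): /s/ is a voiceless obstruent between vowels /e/ and /o/, so it voices to [z]. /wubaoresobiejoo/ → wubaorezobiejoo.

wubaorezobiejoo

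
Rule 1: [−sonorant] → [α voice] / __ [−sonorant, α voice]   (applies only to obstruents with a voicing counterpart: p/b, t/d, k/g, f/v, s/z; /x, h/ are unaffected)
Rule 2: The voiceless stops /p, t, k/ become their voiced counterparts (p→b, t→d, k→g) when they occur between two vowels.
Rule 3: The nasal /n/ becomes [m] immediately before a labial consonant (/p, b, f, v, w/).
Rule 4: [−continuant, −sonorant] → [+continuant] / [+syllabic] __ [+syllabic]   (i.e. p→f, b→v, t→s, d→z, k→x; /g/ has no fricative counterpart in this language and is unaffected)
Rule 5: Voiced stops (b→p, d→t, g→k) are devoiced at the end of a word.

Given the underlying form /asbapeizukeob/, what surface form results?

azbaveizugeop

Rule 1 (regressive voicing assimilation): /s/ precedes the voiced obstruent /b/, so it voices to [z] by assimilation. /asbapeizukeob/ → azbapeizukeob.
Rule 2 (intervocalic voicing): /p/ is a voiceless stop between vowels /a/ and /e/, so it voices to [b]. /k/ is a voiceless stop between vowels /u/ and /e/, so it voices to [g]. /azbapeizukeob/ → azbabeizugeob.
Rule 3 (nasal place assimilation): no segment meets the environment; /azbabeizugeob/ is unchanged.
Rule 4 (intervocalic spirantization): /b/ is a stop between vowels /a/ and /e/, so it spirantizes to the fricative [v]. /azbabeizugeob/ → azbaveizugeob.
Rule 5 (final devoicing): /b/ is a voiced stop in word-final position, so it devoices to [p]. /azbaveizugeob/ → azbaveizugeop.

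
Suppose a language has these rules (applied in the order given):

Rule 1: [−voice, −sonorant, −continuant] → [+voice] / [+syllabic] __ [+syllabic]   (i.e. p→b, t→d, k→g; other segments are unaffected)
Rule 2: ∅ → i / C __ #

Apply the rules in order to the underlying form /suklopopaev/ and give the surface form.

Rule 1 (intervocalic voicing): /p/ is a voiceless stop between vowels /o/ and /o/, so it voices to [b]. /p/ is a voiceless stop between vowels /o/ and /a/, so it voices to [b]. /suklopopaev/ → suklobobaev.
Rule 2 (final i-epenthesis): the form ends in the consonant /v/, so [i] is inserted word-finally. /suklobobaev/ → suklobobaevi.

suklobobaevi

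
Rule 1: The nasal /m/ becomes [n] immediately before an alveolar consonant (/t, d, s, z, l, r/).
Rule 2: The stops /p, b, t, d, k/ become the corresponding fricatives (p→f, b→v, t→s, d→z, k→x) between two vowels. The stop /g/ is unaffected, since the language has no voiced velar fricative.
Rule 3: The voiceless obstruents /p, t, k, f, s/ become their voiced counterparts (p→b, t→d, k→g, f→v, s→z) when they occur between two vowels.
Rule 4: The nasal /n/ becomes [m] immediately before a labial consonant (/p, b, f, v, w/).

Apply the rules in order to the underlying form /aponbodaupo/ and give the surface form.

avombozauvo

Rule 1 (nasal place assimilation): no segment meets the environment; /aponbodaupo/ is unchanged.
Rule 2 (intervocalic spirantization): /p/ is a stop between vowels /a/ and /o/, so it spirantizes to the fricative [f]. /d/ is a stop between vowels /o/ and /a/, so it spirantizes to the fricative [z]. /p/ is a stop between vowels /u/ and /o/, so it spirantizes to the fricative [f]. /aponbodaupo/ → afonbozaufo.
Rule 3 (intervocalic voicing): /f/ is a voiceless obstruent between vowels /a/ and /o/, so it voices to [v]. /f/ is a voiceless obstruent between vowels /u/ and /o/, so it voices to [v]. /afonbozaufo/ → avonbozauvo.
Rule 4 (nasal place assimilation): /n/ precedes the labial consonant /b/, so it assimilates in place to [m]. /avonbozauvo/ → avombozauvo.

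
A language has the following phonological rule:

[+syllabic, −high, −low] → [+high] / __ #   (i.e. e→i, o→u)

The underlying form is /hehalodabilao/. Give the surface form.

hehalodabilau

Scanning /hehalodabilao/: /e/ at position 2 is not in the conditioning environment; /o/ at position 6 is not in the conditioning environment; /o/ is a mid vowel in word-final position, so it raises to [u].
Result: [hehalodabilau].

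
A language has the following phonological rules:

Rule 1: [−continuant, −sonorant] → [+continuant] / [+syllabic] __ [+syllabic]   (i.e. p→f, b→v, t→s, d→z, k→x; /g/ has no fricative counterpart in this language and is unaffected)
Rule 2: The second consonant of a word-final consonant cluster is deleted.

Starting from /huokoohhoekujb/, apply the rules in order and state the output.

Rule 1 (intervocalic spirantization): /k/ is a stop between vowels /o/ and /o/, so it spirantizes to the fricative [x]. /k/ is a stop between vowels /e/ and /u/, so it spirantizes to the fricative [x]. /huokoohhoekujb/ → huoxoohhoexujb.
Rule 2 (final cluster simplification): /b/ is the second consonant of a word-final cluster /jb/, so it deletes. /huoxoohhoexujb/ → huoxoohhoexuj.

huoxoohhoexuj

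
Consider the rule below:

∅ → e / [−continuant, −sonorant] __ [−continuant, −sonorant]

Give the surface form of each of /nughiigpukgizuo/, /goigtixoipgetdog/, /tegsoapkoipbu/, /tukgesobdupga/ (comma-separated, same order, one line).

/nughiigpukgizuo/: /g/ and /p/ form a stop–stop cluster, so [e] is inserted between them. /k/ and /g/ form a stop–stop cluster, so [e] is inserted between them. → [nughiigepukegizuo].
/goigtixoipgetdog/: /g/ and /t/ form a stop–stop cluster, so [e] is inserted between them. /p/ and /g/ form a stop–stop cluster, so [e] is inserted between them. /t/ and /d/ form a stop–stop cluster, so [e] is inserted between them. → [goigetixoipegetedog].
/tegsoapkoipbu/: /p/ and /k/ form a stop–stop cluster, so [e] is inserted between them. /p/ and /b/ form a stop–stop cluster, so [e] is inserted between them. → [tegsoapekoipebu].
/tukgesobdupga/: /k/ and /g/ form a stop–stop cluster, so [e] is inserted between them. /b/ and /d/ form a stop–stop cluster, so [e] is inserted between them. /p/ and /g/ form a stop–stop cluster, so [e] is inserted between them. → [tukegesobedupega].

nughiigepukegizuo, goigetixoipegetedog, tegsoapekoipebu, tukegesobedupega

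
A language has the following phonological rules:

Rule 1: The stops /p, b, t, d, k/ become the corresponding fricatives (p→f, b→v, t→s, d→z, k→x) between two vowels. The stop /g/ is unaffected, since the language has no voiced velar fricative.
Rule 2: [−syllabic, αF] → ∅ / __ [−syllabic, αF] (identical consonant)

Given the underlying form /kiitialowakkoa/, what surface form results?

Rule 1 (intervocalic spirantization): /t/ is a stop between vowels /i/ and /i/, so it spirantizes to the fricative [s]. /kiitialowakkoa/ → kiisialowakkoa.
Rule 2 (degemination): /kk/ is a geminate; the first /k/ deletes. /kiisialowakkoa/ → kiisialowakoa.

kiisialowakoa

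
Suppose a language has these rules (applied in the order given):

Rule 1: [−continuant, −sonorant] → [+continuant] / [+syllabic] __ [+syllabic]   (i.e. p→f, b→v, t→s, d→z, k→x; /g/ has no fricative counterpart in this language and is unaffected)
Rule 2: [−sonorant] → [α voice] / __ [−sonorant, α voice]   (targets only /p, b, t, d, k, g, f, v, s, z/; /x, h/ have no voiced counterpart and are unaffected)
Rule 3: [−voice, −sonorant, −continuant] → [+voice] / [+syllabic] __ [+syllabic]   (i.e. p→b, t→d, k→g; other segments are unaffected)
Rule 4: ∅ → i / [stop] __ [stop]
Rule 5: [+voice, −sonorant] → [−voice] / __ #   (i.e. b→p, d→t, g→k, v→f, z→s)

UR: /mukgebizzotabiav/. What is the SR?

mugigevizzosaviaf

Rule 1 (intervocalic spirantization): /b/ is a stop between vowels /e/ and /i/, so it spirantizes to the fricative [v]. /t/ is a stop between vowels /o/ and /a/, so it spirantizes to the fricative [s]. /b/ is a stop between vowels /a/ and /i/, so it spirantizes to the fricative [v]. /mukgebizzotabiav/ → mukgevizzosaviav.
Rule 2 (regressive voicing assimilation): /k/ precedes the voiced obstruent /g/, so it voices to [g] by assimilation. /mukgevizzosaviav/ → muggevizzosaviav.
Rule 3 (intervocalic voicing): no segment meets the environment; /muggevizzosaviav/ is unchanged.
Rule 4 (stop-cluster i-epenthesis): /g/ and /g/ form a stop–stop cluster, so [i] is inserted between them. /muggevizzosaviav/ → mugigevizzosaviav.
Rule 5 (final devoicing): /v/ is a voiced obstruent in word-final position, so it devoices to [f]. /mugigevizzosaviav/ → mugigevizzosaviaf.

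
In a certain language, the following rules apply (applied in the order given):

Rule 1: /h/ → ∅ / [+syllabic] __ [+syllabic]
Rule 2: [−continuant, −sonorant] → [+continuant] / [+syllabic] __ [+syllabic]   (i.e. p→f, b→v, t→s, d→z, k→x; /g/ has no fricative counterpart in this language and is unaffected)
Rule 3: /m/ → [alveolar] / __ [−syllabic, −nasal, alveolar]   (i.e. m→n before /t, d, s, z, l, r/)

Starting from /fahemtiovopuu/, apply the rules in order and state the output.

faentiovofuu

Rule 1 (intervocalic h-deletion): /h/ occurs between vowels /a/ and /e/, so it deletes. /fahemtiovopuu/ → faemtiovopuu.
Rule 2 (intervocalic spirantization): /p/ is a stop between vowels /o/ and /u/, so it spirantizes to the fricative [f]. /faemtiovopuu/ → faemtiovofuu.
Rule 3 (nasal place assimilation): /m/ precedes the alveolar consonant /t/, so it assimilates in place to [n]. /faemtiovofuu/ → faentiovofuu.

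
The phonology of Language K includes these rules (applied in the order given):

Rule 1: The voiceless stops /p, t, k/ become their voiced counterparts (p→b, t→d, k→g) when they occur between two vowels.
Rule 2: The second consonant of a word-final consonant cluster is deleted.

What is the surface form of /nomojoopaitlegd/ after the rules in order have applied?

Rule 1 (intervocalic voicing): /p/ is a voiceless stop between vowels /o/ and /a/, so it voices to [b]. /nomojoopaitlegd/ → nomojoobaitlegd.
Rule 2 (final cluster simplification): /d/ is the second consonant of a word-final cluster /gd/, so it deletes. /nomojoobaitlegd/ → nomojoobaitleg.

nomojoobaitleg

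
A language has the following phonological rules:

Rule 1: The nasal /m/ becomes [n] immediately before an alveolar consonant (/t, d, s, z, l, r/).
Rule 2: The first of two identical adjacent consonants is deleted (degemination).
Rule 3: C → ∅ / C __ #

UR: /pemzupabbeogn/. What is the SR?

Rule 1 (nasal place assimilation): /m/ precedes the alveolar consonant /z/, so it assimilates in place to [n]. /pemzupabbeogn/ → penzupabbeogn.
Rule 2 (degemination): /bb/ is a geminate; the first /b/ deletes. /penzupabbeogn/ → penzupabeogn.
Rule 3 (final cluster simplification): /n/ is the second consonant of a word-final cluster /gn/, so it deletes. /penzupabeogn/ → penzupabeog.

penzupabeog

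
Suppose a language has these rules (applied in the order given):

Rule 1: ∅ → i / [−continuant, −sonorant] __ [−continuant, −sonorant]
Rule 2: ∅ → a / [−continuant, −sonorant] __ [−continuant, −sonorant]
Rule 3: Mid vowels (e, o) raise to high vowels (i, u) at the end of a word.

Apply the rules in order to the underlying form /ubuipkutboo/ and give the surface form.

Rule 1 (stop-cluster i-epenthesis): /p/ and /k/ form a stop–stop cluster, so [i] is inserted between them. /t/ and /b/ form a stop–stop cluster, so [i] is inserted between them. /ubuipkutboo/ → ubuipikutiboo.
Rule 2 (stop-cluster a-epenthesis): no segment meets the environment; /ubuipikutiboo/ is unchanged.
Rule 3 (final vowel raising): /o/ is a mid vowel in word-final position, so it raises to [u]. /ubuipikutiboo/ → ubuipikutibou.

ubuipikutibou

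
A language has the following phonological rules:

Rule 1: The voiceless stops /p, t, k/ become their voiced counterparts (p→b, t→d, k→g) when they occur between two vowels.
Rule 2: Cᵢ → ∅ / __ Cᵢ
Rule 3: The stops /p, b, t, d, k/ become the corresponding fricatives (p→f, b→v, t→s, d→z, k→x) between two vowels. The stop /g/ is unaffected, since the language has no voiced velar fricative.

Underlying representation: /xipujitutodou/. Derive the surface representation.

xivujizuzozou

Rule 1 (intervocalic voicing): /p/ is a voiceless stop between vowels /i/ and /u/, so it voices to [b]. /t/ is a voiceless stop between vowels /i/ and /u/, so it voices to [d]. /t/ is a voiceless stop between vowels /u/ and /o/, so it voices to [d]. /xipujitutodou/ → xibujidudodou.
Rule 2 (degemination): no segment meets the environment; /xibujidudodou/ is unchanged.
Rule 3 (intervocalic spirantization): /b/ is a stop between vowels /i/ and /u/, so it spirantizes to the fricative [v]. /d/ is a stop between vowels /i/ and /u/, so it spirantizes to the fricative [z]. /d/ is a stop between vowels /u/ and /o/, so it spirantizes to the fricative [z]. /d/ is a stop between vowels /o/ and /o/, so it spirantizes to the fricative [z]. /xibujidudodou/ → xivujizuzozou.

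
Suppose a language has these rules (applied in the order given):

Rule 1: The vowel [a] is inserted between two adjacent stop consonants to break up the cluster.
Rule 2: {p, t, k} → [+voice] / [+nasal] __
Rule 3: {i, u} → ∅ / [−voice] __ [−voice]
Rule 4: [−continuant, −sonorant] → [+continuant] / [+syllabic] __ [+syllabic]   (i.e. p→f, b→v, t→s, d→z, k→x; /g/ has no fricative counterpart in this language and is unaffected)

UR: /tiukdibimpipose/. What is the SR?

Rule 1 (stop-cluster a-epenthesis): /k/ and /d/ form a stop–stop cluster, so [a] is inserted between them. /tiukdibimpipose/ → tiukadibimpipose.
Rule 2 (post-nasal voicing): /p/ is a voiceless stop immediately after the nasal /m/, so it voices to [b]. /tiukadibimpipose/ → tiukadibimbipose.
Rule 3 (high vowel syncope): no segment meets the environment; /tiukadibimbipose/ is unchanged.
Rule 4 (intervocalic spirantization): /k/ is a stop between vowels /u/ and /a/, so it spirantizes to the fricative [x]. /d/ is a stop between vowels /a/ and /i/, so it spirantizes to the fricative [z]. /b/ is a stop between vowels /i/ and /i/, so it spirantizes to the fricative [v]. /p/ is a stop between vowels /i/ and /o/, so it spirantizes to the fricative [f]. /tiukadibimbipose/ → tiuxazivimbifose.

tiuxazivimbifose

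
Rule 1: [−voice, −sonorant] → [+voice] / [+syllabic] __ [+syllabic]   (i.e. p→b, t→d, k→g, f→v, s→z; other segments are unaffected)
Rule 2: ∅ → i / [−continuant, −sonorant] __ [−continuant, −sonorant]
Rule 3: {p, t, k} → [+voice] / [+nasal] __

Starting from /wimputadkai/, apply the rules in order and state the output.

Rule 1 (intervocalic voicing): /t/ is a voiceless obstruent between vowels /u/ and /a/, so it voices to [d]. /wimputadkai/ → wimpudadkai.
Rule 2 (stop-cluster i-epenthesis): /d/ and /k/ form a stop–stop cluster, so [i] is inserted between them. /wimpudadkai/ → wimpudadikai.
Rule 3 (post-nasal voicing): /p/ is a voiceless stop immediately after the nasal /m/, so it voices to [b]. /wimpudadikai/ → wimbudadikai.

wimbudadikai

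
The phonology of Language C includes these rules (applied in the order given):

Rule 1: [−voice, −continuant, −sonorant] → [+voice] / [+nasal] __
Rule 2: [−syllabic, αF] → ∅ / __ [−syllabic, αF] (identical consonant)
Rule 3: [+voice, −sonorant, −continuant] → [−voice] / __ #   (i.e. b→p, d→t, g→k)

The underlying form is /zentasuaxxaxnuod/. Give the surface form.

zendasuaxaxnuot

Rule 1 (post-nasal voicing): /t/ is a voiceless stop immediately after the nasal /n/, so it voices to [d]. /zentasuaxxaxnuod/ → zendasuaxxaxnuod.
Rule 2 (degemination): /xx/ is a geminate; the first /x/ deletes. /zendasuaxxaxnuod/ → zendasuaxaxnuod.
Rule 3 (final devoicing): /d/ is a voiced stop in word-final position, so it devoices to [t]. /zendasuaxaxnuod/ → zendasuaxaxnuot.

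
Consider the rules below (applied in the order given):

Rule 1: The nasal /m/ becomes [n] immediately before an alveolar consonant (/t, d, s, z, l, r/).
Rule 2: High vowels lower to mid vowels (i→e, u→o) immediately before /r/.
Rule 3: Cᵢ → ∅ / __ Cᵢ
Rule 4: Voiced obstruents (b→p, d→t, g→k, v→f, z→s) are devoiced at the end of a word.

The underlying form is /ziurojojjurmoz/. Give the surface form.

Rule 1 (nasal place assimilation): no segment meets the environment; /ziurojojjurmoz/ is unchanged.
Rule 2 (pre-rhotic lowering): /u/ is a high vowel immediately before /r/, so it lowers to [o]. /u/ is a high vowel immediately before /r/, so it lowers to [o]. /ziurojojjurmoz/ → ziorojojjormoz.
Rule 3 (degemination): /jj/ is a geminate; the first /j/ deletes. /ziorojojjormoz/ → ziorojojormoz.
Rule 4 (final devoicing): /z/ is a voiced obstruent in word-final position, so it devoices to [s]. /ziorojojormoz/ → ziorojojormos.

ziorojojormos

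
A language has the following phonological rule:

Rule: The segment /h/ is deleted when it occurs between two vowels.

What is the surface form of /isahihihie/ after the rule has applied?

isaiiie

/h/ occurs between vowels /a/ and /i/, so it deletes.
/h/ occurs between vowels /i/ and /i/, so it deletes.
/h/ occurs between vowels /i/ and /i/, so it deletes.
Surface form: [isaiiie].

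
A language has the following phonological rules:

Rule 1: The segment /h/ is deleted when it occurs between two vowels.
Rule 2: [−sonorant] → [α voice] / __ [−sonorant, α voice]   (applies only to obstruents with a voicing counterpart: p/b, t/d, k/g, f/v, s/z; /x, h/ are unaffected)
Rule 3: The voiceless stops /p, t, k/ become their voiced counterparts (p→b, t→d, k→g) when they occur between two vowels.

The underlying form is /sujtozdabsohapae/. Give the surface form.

Rule 1 (intervocalic h-deletion): /h/ occurs between vowels /o/ and /a/, so it deletes. /sujtozdabsohapae/ → sujtozdabsoapae.
Rule 2 (regressive voicing assimilation): /b/ precedes the voiceless obstruent /s/, so it devoices to [p] by assimilation. /sujtozdabsoapae/ → sujtozdapsoapae.
Rule 3 (intervocalic voicing): /p/ is a voiceless stop between vowels /a/ and /a/, so it voices to [b]. /sujtozdapsoapae/ → sujtozdapsoabae.

sujtozdapsoabae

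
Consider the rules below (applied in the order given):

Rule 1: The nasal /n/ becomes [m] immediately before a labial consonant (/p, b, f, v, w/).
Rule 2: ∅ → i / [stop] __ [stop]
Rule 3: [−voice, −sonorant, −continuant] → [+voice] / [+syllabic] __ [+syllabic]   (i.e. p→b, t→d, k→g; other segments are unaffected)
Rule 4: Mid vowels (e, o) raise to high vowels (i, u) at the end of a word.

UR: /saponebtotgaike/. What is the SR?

sabonebidodigaigi

Rule 1 (nasal place assimilation): no segment meets the environment; /saponebtotgaike/ is unchanged.
Rule 2 (stop-cluster i-epenthesis): /b/ and /t/ form a stop–stop cluster, so [i] is inserted between them. /t/ and /g/ form a stop–stop cluster, so [i] is inserted between them. /saponebtotgaike/ → saponebitotigaike.
Rule 3 (intervocalic voicing): /p/ is a voiceless stop between vowels /a/ and /o/, so it voices to [b]. /t/ is a voiceless stop between vowels /i/ and /o/, so it voices to [d]. /t/ is a voiceless stop between vowels /o/ and /i/, so it voices to [d]. /k/ is a voiceless stop between vowels /i/ and /e/, so it voices to [g]. /saponebitotigaike/ → sabonebidodigaige.
Rule 4 (final vowel raising): /e/ is a mid vowel in word-final position, so it raises to [i]. /sabonebidodigaige/ → sabonebidodigaigi.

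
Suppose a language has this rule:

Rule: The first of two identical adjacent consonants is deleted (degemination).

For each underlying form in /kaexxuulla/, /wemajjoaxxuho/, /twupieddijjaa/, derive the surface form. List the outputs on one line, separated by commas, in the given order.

kaexuula, wemajoaxuho, twupiedijaa

/kaexxuulla/: /xx/ is a geminate; the first /x/ deletes. /ll/ is a geminate; the first /l/ deletes. → [kaexuula].
/wemajjoaxxuho/: /jj/ is a geminate; the first /j/ deletes. /xx/ is a geminate; the first /x/ deletes. → [wemajoaxuho].
/twupieddijjaa/: /dd/ is a geminate; the first /d/ deletes. /jj/ is a geminate; the first /j/ deletes. → [twupiedijaa].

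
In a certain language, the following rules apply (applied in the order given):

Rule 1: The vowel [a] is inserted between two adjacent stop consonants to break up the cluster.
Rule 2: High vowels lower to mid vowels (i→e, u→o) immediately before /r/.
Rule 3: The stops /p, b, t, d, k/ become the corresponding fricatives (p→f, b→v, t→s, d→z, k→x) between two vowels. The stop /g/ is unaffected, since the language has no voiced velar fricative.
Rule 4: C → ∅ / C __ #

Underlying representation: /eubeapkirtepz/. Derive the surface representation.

Rule 1 (stop-cluster a-epenthesis): /p/ and /k/ form a stop–stop cluster, so [a] is inserted between them. /eubeapkirtepz/ → eubeapakirtepz.
Rule 2 (pre-rhotic lowering): /i/ is a high vowel immediately before /r/, so it lowers to [e]. /eubeapakirtepz/ → eubeapakertepz.
Rule 3 (intervocalic spirantization): /b/ is a stop between vowels /u/ and /e/, so it spirantizes to the fricative [v]. /p/ is a stop between vowels /a/ and /a/, so it spirantizes to the fricative [f]. /k/ is a stop between vowels /a/ and /e/, so it spirantizes to the fricative [x]. /eubeapakertepz/ → euveafaxertepz.
Rule 4 (final cluster simplification): /z/ is the second consonant of a word-final cluster /pz/, so it deletes. /euveafaxertepz/ → euveafaxertep.

euveafaxertep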